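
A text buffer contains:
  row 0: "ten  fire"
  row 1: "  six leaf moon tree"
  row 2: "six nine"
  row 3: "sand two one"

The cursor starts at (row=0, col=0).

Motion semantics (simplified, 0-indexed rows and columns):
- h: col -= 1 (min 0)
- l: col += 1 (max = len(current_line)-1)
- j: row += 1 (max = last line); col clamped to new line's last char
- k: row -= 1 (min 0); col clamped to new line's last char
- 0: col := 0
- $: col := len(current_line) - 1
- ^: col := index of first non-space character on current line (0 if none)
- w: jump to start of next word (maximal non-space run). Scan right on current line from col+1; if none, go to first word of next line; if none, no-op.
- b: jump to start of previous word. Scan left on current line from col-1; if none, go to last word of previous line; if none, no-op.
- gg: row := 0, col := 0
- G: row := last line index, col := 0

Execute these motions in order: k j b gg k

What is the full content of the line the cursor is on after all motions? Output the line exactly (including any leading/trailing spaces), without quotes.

Answer: ten  fire

Derivation:
After 1 (k): row=0 col=0 char='t'
After 2 (j): row=1 col=0 char='_'
After 3 (b): row=0 col=5 char='f'
After 4 (gg): row=0 col=0 char='t'
After 5 (k): row=0 col=0 char='t'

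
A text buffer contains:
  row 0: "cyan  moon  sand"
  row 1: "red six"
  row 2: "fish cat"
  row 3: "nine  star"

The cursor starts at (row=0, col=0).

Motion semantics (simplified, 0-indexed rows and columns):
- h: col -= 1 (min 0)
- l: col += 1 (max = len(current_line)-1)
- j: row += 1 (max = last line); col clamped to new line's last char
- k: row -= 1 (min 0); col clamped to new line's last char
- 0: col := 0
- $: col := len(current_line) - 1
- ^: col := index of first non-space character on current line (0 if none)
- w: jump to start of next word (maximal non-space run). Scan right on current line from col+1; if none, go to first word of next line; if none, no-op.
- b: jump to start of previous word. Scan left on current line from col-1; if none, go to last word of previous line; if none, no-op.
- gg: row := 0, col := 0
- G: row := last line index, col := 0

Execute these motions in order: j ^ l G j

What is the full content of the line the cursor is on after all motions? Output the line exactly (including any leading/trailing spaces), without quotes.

Answer: nine  star

Derivation:
After 1 (j): row=1 col=0 char='r'
After 2 (^): row=1 col=0 char='r'
After 3 (l): row=1 col=1 char='e'
After 4 (G): row=3 col=0 char='n'
After 5 (j): row=3 col=0 char='n'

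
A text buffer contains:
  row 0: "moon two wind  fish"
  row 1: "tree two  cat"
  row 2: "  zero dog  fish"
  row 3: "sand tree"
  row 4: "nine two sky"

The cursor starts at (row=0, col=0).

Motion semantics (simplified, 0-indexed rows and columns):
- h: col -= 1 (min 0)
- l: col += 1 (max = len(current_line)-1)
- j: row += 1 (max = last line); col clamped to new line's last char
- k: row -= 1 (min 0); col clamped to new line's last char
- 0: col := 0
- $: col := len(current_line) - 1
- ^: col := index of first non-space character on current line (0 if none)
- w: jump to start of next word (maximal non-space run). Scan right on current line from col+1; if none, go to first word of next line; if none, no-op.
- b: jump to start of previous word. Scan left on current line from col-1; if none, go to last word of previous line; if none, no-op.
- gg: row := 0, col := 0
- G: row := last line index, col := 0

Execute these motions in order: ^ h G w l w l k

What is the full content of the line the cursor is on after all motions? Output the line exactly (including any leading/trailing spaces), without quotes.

After 1 (^): row=0 col=0 char='m'
After 2 (h): row=0 col=0 char='m'
After 3 (G): row=4 col=0 char='n'
After 4 (w): row=4 col=5 char='t'
After 5 (l): row=4 col=6 char='w'
After 6 (w): row=4 col=9 char='s'
After 7 (l): row=4 col=10 char='k'
After 8 (k): row=3 col=8 char='e'

Answer: sand tree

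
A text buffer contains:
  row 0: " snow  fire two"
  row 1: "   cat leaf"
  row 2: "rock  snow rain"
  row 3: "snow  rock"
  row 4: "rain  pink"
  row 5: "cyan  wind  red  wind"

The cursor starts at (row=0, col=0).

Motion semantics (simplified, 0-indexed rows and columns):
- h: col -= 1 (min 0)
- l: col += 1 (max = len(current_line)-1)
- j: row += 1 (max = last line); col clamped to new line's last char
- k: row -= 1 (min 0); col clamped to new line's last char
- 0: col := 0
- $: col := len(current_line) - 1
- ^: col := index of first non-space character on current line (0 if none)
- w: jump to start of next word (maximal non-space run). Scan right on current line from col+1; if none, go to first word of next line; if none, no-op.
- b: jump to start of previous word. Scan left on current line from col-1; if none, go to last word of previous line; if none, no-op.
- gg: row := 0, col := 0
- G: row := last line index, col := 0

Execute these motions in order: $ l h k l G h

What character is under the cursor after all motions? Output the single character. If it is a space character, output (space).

Answer: c

Derivation:
After 1 ($): row=0 col=14 char='o'
After 2 (l): row=0 col=14 char='o'
After 3 (h): row=0 col=13 char='w'
After 4 (k): row=0 col=13 char='w'
After 5 (l): row=0 col=14 char='o'
After 6 (G): row=5 col=0 char='c'
After 7 (h): row=5 col=0 char='c'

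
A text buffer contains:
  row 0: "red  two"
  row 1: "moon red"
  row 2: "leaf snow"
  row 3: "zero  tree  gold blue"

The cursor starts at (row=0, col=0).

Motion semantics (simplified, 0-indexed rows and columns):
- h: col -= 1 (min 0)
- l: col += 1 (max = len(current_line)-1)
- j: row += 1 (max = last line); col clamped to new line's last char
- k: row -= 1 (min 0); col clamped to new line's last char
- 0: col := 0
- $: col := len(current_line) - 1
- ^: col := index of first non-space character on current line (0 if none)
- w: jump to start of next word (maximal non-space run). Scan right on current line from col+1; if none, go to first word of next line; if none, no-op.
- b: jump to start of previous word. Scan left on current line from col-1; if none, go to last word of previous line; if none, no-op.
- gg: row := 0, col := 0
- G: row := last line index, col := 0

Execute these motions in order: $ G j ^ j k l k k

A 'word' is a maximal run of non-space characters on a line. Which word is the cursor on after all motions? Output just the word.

Answer: red

Derivation:
After 1 ($): row=0 col=7 char='o'
After 2 (G): row=3 col=0 char='z'
After 3 (j): row=3 col=0 char='z'
After 4 (^): row=3 col=0 char='z'
After 5 (j): row=3 col=0 char='z'
After 6 (k): row=2 col=0 char='l'
After 7 (l): row=2 col=1 char='e'
After 8 (k): row=1 col=1 char='o'
After 9 (k): row=0 col=1 char='e'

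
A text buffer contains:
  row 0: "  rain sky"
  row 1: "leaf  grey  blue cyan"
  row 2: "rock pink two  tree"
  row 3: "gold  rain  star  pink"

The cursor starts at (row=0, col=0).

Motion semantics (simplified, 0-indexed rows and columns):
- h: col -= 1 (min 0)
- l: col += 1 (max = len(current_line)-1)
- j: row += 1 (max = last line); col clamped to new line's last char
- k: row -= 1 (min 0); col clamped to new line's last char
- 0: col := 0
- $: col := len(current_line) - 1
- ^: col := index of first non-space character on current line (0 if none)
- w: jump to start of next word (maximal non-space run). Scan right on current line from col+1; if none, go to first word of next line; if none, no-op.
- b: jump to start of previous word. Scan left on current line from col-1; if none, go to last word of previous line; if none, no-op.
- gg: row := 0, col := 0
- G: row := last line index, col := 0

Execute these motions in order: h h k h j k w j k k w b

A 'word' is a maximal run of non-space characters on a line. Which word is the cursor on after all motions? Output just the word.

Answer: rain

Derivation:
After 1 (h): row=0 col=0 char='_'
After 2 (h): row=0 col=0 char='_'
After 3 (k): row=0 col=0 char='_'
After 4 (h): row=0 col=0 char='_'
After 5 (j): row=1 col=0 char='l'
After 6 (k): row=0 col=0 char='_'
After 7 (w): row=0 col=2 char='r'
After 8 (j): row=1 col=2 char='a'
After 9 (k): row=0 col=2 char='r'
After 10 (k): row=0 col=2 char='r'
After 11 (w): row=0 col=7 char='s'
After 12 (b): row=0 col=2 char='r'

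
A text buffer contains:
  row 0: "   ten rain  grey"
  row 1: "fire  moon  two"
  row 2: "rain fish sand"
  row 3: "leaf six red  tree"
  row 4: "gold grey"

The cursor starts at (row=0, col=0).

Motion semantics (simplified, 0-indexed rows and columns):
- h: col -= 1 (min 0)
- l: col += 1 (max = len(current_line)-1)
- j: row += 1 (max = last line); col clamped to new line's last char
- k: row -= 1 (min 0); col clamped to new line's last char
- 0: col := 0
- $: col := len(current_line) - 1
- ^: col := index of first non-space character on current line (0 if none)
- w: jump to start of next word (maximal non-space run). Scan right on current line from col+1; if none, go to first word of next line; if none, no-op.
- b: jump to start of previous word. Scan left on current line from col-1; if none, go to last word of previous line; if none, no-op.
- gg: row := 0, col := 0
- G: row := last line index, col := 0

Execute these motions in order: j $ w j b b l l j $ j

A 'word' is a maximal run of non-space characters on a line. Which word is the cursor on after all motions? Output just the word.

Answer: grey

Derivation:
After 1 (j): row=1 col=0 char='f'
After 2 ($): row=1 col=14 char='o'
After 3 (w): row=2 col=0 char='r'
After 4 (j): row=3 col=0 char='l'
After 5 (b): row=2 col=10 char='s'
After 6 (b): row=2 col=5 char='f'
After 7 (l): row=2 col=6 char='i'
After 8 (l): row=2 col=7 char='s'
After 9 (j): row=3 col=7 char='x'
After 10 ($): row=3 col=17 char='e'
After 11 (j): row=4 col=8 char='y'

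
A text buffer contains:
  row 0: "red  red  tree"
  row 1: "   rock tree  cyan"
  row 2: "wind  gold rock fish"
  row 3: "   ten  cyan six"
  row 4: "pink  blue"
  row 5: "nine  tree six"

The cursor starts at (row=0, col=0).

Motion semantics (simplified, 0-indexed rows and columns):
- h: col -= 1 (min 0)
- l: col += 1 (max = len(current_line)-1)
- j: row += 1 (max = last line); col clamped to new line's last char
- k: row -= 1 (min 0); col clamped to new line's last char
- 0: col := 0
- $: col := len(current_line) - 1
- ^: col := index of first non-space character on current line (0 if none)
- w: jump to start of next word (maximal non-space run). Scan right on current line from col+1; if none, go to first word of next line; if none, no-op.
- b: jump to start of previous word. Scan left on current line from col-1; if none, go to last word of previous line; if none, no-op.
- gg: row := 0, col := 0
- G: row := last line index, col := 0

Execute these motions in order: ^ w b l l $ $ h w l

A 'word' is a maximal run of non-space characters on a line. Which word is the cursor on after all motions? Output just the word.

After 1 (^): row=0 col=0 char='r'
After 2 (w): row=0 col=5 char='r'
After 3 (b): row=0 col=0 char='r'
After 4 (l): row=0 col=1 char='e'
After 5 (l): row=0 col=2 char='d'
After 6 ($): row=0 col=13 char='e'
After 7 ($): row=0 col=13 char='e'
After 8 (h): row=0 col=12 char='e'
After 9 (w): row=1 col=3 char='r'
After 10 (l): row=1 col=4 char='o'

Answer: rock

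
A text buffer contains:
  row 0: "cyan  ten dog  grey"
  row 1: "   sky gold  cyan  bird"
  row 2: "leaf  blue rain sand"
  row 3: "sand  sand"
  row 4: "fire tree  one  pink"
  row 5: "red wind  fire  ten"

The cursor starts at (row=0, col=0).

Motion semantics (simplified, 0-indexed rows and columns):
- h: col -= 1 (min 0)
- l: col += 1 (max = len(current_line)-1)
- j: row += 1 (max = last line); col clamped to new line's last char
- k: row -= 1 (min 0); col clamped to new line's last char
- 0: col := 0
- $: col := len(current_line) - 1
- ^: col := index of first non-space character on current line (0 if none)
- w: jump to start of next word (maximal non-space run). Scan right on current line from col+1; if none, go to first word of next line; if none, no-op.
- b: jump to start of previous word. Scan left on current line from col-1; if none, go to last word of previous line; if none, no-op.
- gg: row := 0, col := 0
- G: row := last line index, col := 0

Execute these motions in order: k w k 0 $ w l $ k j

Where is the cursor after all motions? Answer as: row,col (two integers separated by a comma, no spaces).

Answer: 1,18

Derivation:
After 1 (k): row=0 col=0 char='c'
After 2 (w): row=0 col=6 char='t'
After 3 (k): row=0 col=6 char='t'
After 4 (0): row=0 col=0 char='c'
After 5 ($): row=0 col=18 char='y'
After 6 (w): row=1 col=3 char='s'
After 7 (l): row=1 col=4 char='k'
After 8 ($): row=1 col=22 char='d'
After 9 (k): row=0 col=18 char='y'
After 10 (j): row=1 col=18 char='_'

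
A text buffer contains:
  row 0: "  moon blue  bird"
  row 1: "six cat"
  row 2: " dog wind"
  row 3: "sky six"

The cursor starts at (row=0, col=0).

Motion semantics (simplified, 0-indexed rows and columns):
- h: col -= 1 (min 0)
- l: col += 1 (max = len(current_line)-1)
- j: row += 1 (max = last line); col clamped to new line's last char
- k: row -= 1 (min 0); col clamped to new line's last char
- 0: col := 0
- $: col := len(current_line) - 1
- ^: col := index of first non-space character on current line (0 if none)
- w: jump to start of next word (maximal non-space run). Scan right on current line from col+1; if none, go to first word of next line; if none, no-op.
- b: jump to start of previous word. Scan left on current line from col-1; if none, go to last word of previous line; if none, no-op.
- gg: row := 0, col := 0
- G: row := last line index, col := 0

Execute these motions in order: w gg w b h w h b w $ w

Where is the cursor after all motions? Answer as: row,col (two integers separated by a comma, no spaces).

Answer: 1,0

Derivation:
After 1 (w): row=0 col=2 char='m'
After 2 (gg): row=0 col=0 char='_'
After 3 (w): row=0 col=2 char='m'
After 4 (b): row=0 col=2 char='m'
After 5 (h): row=0 col=1 char='_'
After 6 (w): row=0 col=2 char='m'
After 7 (h): row=0 col=1 char='_'
After 8 (b): row=0 col=1 char='_'
After 9 (w): row=0 col=2 char='m'
After 10 ($): row=0 col=16 char='d'
After 11 (w): row=1 col=0 char='s'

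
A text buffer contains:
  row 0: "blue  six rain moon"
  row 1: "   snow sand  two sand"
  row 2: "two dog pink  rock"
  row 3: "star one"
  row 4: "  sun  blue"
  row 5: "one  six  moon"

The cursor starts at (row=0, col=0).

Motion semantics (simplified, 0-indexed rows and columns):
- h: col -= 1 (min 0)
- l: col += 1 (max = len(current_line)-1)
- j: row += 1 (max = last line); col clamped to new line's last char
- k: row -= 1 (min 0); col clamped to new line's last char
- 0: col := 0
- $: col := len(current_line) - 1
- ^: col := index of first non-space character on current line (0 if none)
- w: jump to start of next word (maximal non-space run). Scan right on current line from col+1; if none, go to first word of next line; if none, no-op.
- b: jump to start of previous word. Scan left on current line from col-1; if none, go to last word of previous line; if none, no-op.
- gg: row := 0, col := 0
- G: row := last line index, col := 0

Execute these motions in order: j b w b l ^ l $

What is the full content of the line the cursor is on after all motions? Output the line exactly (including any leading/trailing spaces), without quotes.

After 1 (j): row=1 col=0 char='_'
After 2 (b): row=0 col=15 char='m'
After 3 (w): row=1 col=3 char='s'
After 4 (b): row=0 col=15 char='m'
After 5 (l): row=0 col=16 char='o'
After 6 (^): row=0 col=0 char='b'
After 7 (l): row=0 col=1 char='l'
After 8 ($): row=0 col=18 char='n'

Answer: blue  six rain moon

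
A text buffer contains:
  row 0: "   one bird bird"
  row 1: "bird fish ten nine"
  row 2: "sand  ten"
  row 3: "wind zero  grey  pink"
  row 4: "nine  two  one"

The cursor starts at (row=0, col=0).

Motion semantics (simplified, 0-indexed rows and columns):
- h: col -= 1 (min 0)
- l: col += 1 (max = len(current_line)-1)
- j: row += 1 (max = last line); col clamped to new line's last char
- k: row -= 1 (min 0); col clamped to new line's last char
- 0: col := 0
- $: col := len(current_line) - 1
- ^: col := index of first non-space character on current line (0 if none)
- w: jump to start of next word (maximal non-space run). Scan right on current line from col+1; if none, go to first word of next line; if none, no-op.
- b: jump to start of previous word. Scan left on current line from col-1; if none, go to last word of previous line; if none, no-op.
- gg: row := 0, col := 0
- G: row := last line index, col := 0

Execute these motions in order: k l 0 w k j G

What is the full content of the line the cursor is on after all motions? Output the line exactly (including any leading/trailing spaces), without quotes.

After 1 (k): row=0 col=0 char='_'
After 2 (l): row=0 col=1 char='_'
After 3 (0): row=0 col=0 char='_'
After 4 (w): row=0 col=3 char='o'
After 5 (k): row=0 col=3 char='o'
After 6 (j): row=1 col=3 char='d'
After 7 (G): row=4 col=0 char='n'

Answer: nine  two  one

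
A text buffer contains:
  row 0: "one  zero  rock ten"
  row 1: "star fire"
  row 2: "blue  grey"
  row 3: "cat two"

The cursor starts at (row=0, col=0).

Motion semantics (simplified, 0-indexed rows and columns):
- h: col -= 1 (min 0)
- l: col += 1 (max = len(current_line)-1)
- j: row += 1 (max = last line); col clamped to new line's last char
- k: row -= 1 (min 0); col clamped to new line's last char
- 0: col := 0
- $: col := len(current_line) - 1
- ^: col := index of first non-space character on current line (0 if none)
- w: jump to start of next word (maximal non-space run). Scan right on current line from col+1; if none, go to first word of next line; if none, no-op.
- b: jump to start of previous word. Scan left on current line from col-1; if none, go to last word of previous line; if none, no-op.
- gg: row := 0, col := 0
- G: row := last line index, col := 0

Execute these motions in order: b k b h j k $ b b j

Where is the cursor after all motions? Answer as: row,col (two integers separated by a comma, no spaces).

After 1 (b): row=0 col=0 char='o'
After 2 (k): row=0 col=0 char='o'
After 3 (b): row=0 col=0 char='o'
After 4 (h): row=0 col=0 char='o'
After 5 (j): row=1 col=0 char='s'
After 6 (k): row=0 col=0 char='o'
After 7 ($): row=0 col=18 char='n'
After 8 (b): row=0 col=16 char='t'
After 9 (b): row=0 col=11 char='r'
After 10 (j): row=1 col=8 char='e'

Answer: 1,8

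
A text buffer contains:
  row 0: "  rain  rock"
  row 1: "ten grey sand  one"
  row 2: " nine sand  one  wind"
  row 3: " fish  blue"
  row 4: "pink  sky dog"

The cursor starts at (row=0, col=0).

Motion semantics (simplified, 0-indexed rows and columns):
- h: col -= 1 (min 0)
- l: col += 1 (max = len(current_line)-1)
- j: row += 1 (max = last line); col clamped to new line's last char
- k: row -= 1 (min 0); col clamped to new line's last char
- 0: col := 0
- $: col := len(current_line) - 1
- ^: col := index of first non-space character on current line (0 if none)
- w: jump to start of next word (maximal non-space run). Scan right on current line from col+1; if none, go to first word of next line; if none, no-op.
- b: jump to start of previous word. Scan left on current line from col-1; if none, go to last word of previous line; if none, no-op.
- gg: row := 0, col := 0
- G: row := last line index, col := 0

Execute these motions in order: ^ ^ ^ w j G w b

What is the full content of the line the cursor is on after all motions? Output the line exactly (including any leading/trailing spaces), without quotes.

Answer: pink  sky dog

Derivation:
After 1 (^): row=0 col=2 char='r'
After 2 (^): row=0 col=2 char='r'
After 3 (^): row=0 col=2 char='r'
After 4 (w): row=0 col=8 char='r'
After 5 (j): row=1 col=8 char='_'
After 6 (G): row=4 col=0 char='p'
After 7 (w): row=4 col=6 char='s'
After 8 (b): row=4 col=0 char='p'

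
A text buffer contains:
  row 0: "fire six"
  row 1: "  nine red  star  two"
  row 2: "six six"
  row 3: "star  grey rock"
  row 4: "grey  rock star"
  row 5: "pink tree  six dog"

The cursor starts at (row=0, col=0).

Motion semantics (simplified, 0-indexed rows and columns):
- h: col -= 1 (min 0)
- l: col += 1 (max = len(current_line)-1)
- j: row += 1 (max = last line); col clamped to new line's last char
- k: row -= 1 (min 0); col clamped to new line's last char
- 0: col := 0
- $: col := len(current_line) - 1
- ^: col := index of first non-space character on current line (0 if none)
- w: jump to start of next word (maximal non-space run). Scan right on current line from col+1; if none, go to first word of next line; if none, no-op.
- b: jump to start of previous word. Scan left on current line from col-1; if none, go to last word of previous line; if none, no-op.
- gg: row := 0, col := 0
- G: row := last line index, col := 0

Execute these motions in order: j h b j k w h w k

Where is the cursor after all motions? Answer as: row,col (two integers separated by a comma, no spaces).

After 1 (j): row=1 col=0 char='_'
After 2 (h): row=1 col=0 char='_'
After 3 (b): row=0 col=5 char='s'
After 4 (j): row=1 col=5 char='e'
After 5 (k): row=0 col=5 char='s'
After 6 (w): row=1 col=2 char='n'
After 7 (h): row=1 col=1 char='_'
After 8 (w): row=1 col=2 char='n'
After 9 (k): row=0 col=2 char='r'

Answer: 0,2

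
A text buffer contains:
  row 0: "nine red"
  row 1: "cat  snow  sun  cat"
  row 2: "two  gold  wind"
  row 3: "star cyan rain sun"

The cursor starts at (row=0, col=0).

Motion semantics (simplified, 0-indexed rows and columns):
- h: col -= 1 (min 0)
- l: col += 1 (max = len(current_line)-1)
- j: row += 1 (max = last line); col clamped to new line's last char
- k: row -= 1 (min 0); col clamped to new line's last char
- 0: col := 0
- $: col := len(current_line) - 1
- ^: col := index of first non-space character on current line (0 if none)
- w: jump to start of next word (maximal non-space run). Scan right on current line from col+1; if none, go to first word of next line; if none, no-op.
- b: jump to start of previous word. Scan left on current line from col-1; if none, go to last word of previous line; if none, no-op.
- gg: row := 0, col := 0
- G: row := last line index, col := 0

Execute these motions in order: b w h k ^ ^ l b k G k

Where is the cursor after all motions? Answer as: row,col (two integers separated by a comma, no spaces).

Answer: 2,0

Derivation:
After 1 (b): row=0 col=0 char='n'
After 2 (w): row=0 col=5 char='r'
After 3 (h): row=0 col=4 char='_'
After 4 (k): row=0 col=4 char='_'
After 5 (^): row=0 col=0 char='n'
After 6 (^): row=0 col=0 char='n'
After 7 (l): row=0 col=1 char='i'
After 8 (b): row=0 col=0 char='n'
After 9 (k): row=0 col=0 char='n'
After 10 (G): row=3 col=0 char='s'
After 11 (k): row=2 col=0 char='t'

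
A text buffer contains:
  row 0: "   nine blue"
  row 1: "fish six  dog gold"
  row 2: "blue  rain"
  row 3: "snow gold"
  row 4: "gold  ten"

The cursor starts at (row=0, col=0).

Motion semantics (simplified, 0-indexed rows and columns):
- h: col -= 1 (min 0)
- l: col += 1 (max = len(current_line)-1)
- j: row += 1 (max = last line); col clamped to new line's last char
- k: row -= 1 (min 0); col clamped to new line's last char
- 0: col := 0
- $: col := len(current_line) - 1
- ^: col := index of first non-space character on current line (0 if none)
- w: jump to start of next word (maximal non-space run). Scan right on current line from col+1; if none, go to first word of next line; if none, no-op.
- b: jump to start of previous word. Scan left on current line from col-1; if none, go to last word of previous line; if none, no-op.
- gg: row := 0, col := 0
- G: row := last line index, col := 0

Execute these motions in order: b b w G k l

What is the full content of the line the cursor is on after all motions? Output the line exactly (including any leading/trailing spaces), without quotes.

Answer: snow gold

Derivation:
After 1 (b): row=0 col=0 char='_'
After 2 (b): row=0 col=0 char='_'
After 3 (w): row=0 col=3 char='n'
After 4 (G): row=4 col=0 char='g'
After 5 (k): row=3 col=0 char='s'
After 6 (l): row=3 col=1 char='n'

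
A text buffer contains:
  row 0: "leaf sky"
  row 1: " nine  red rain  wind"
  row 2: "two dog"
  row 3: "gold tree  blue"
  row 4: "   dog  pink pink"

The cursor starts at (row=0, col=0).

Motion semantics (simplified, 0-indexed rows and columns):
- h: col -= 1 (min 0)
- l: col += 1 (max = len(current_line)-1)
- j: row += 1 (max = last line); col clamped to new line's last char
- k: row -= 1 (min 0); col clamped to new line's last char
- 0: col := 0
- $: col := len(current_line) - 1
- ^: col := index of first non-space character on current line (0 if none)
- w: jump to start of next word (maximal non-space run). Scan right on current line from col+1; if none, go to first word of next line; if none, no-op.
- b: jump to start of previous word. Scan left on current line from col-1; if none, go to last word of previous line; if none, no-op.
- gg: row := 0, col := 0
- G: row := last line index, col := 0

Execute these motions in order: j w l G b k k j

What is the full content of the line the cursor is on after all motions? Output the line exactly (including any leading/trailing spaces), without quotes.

Answer: two dog

Derivation:
After 1 (j): row=1 col=0 char='_'
After 2 (w): row=1 col=1 char='n'
After 3 (l): row=1 col=2 char='i'
After 4 (G): row=4 col=0 char='_'
After 5 (b): row=3 col=11 char='b'
After 6 (k): row=2 col=6 char='g'
After 7 (k): row=1 col=6 char='_'
After 8 (j): row=2 col=6 char='g'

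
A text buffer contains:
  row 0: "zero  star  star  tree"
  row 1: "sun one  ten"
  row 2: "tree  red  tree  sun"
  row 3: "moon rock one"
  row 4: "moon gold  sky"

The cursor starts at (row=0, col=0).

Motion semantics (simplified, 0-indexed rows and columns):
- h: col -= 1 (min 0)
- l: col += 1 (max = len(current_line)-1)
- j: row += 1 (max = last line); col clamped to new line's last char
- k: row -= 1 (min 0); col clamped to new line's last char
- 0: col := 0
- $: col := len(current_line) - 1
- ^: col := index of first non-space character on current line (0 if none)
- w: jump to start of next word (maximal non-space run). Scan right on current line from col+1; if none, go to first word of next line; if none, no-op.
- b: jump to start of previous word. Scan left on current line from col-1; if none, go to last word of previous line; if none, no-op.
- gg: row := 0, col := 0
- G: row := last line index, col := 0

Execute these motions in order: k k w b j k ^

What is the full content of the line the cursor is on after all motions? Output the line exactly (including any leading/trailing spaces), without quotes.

After 1 (k): row=0 col=0 char='z'
After 2 (k): row=0 col=0 char='z'
After 3 (w): row=0 col=6 char='s'
After 4 (b): row=0 col=0 char='z'
After 5 (j): row=1 col=0 char='s'
After 6 (k): row=0 col=0 char='z'
After 7 (^): row=0 col=0 char='z'

Answer: zero  star  star  tree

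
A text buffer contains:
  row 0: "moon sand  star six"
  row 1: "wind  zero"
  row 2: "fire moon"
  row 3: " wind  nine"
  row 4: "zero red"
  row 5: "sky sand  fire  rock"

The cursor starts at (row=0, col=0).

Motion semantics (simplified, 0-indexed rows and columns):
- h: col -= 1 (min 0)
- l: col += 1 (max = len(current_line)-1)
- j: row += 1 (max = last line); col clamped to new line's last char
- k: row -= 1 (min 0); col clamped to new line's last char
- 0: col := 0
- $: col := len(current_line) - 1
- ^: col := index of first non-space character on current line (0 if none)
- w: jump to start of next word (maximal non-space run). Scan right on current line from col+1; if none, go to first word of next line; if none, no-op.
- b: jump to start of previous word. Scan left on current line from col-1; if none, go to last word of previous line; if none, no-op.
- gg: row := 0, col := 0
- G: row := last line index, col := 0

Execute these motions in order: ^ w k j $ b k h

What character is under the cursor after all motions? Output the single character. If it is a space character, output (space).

Answer: s

Derivation:
After 1 (^): row=0 col=0 char='m'
After 2 (w): row=0 col=5 char='s'
After 3 (k): row=0 col=5 char='s'
After 4 (j): row=1 col=5 char='_'
After 5 ($): row=1 col=9 char='o'
After 6 (b): row=1 col=6 char='z'
After 7 (k): row=0 col=6 char='a'
After 8 (h): row=0 col=5 char='s'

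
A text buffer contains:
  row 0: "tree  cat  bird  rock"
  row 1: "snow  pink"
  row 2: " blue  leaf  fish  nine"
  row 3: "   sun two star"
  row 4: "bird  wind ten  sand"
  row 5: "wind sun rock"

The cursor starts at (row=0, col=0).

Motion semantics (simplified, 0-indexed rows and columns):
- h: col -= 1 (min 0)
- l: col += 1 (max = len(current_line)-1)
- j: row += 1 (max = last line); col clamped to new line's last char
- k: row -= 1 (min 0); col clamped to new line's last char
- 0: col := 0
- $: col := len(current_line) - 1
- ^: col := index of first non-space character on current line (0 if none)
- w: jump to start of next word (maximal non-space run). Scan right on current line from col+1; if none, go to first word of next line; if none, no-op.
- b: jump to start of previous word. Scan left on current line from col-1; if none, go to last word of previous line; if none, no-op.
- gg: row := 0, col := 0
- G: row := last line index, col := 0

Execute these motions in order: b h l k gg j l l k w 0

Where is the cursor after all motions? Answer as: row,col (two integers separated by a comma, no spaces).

Answer: 0,0

Derivation:
After 1 (b): row=0 col=0 char='t'
After 2 (h): row=0 col=0 char='t'
After 3 (l): row=0 col=1 char='r'
After 4 (k): row=0 col=1 char='r'
After 5 (gg): row=0 col=0 char='t'
After 6 (j): row=1 col=0 char='s'
After 7 (l): row=1 col=1 char='n'
After 8 (l): row=1 col=2 char='o'
After 9 (k): row=0 col=2 char='e'
After 10 (w): row=0 col=6 char='c'
After 11 (0): row=0 col=0 char='t'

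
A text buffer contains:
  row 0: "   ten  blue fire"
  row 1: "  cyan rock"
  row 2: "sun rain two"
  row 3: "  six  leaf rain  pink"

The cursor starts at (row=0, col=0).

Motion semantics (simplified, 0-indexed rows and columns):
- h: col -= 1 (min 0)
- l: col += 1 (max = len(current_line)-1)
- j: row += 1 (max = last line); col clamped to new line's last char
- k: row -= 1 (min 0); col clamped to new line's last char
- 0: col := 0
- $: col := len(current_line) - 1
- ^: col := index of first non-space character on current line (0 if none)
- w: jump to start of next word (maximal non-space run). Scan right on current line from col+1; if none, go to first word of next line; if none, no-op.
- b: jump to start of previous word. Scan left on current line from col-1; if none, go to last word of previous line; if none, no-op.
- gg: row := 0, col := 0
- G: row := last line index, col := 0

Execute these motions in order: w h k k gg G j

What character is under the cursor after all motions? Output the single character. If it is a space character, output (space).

Answer: (space)

Derivation:
After 1 (w): row=0 col=3 char='t'
After 2 (h): row=0 col=2 char='_'
After 3 (k): row=0 col=2 char='_'
After 4 (k): row=0 col=2 char='_'
After 5 (gg): row=0 col=0 char='_'
After 6 (G): row=3 col=0 char='_'
After 7 (j): row=3 col=0 char='_'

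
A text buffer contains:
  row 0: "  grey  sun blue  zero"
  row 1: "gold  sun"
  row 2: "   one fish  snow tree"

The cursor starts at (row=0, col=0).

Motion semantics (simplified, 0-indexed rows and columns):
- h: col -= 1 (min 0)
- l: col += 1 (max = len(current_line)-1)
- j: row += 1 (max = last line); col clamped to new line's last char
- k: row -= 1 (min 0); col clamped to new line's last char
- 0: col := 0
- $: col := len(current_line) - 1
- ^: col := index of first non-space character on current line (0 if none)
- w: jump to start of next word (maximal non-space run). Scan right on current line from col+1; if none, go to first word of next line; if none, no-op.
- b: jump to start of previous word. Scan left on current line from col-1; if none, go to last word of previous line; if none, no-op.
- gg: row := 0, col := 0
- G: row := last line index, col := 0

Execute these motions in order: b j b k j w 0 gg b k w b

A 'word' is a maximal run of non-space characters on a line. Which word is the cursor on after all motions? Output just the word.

After 1 (b): row=0 col=0 char='_'
After 2 (j): row=1 col=0 char='g'
After 3 (b): row=0 col=18 char='z'
After 4 (k): row=0 col=18 char='z'
After 5 (j): row=1 col=8 char='n'
After 6 (w): row=2 col=3 char='o'
After 7 (0): row=2 col=0 char='_'
After 8 (gg): row=0 col=0 char='_'
After 9 (b): row=0 col=0 char='_'
After 10 (k): row=0 col=0 char='_'
After 11 (w): row=0 col=2 char='g'
After 12 (b): row=0 col=2 char='g'

Answer: grey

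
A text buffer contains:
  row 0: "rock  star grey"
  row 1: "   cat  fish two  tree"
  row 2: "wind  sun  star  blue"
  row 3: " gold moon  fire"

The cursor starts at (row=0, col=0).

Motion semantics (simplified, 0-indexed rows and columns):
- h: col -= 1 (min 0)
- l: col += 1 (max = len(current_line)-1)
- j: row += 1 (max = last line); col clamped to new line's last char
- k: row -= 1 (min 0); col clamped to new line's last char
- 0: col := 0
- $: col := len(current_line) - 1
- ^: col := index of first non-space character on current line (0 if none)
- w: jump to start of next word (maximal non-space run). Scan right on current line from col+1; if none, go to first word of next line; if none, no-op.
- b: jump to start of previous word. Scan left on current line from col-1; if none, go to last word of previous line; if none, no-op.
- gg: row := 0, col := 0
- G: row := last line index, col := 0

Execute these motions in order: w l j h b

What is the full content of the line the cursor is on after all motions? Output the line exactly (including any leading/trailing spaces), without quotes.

After 1 (w): row=0 col=6 char='s'
After 2 (l): row=0 col=7 char='t'
After 3 (j): row=1 col=7 char='_'
After 4 (h): row=1 col=6 char='_'
After 5 (b): row=1 col=3 char='c'

Answer:    cat  fish two  tree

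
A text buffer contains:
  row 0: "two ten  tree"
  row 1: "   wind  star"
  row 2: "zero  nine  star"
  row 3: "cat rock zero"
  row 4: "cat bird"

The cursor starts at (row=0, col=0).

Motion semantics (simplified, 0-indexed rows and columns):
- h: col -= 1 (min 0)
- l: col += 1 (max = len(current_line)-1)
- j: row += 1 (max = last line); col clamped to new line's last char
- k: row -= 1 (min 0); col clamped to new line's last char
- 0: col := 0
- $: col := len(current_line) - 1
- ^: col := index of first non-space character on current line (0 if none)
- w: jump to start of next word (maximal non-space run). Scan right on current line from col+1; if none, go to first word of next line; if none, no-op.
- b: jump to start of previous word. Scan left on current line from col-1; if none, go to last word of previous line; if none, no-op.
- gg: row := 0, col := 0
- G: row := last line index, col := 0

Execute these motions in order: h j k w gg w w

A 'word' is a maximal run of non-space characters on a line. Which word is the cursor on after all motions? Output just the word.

After 1 (h): row=0 col=0 char='t'
After 2 (j): row=1 col=0 char='_'
After 3 (k): row=0 col=0 char='t'
After 4 (w): row=0 col=4 char='t'
After 5 (gg): row=0 col=0 char='t'
After 6 (w): row=0 col=4 char='t'
After 7 (w): row=0 col=9 char='t'

Answer: tree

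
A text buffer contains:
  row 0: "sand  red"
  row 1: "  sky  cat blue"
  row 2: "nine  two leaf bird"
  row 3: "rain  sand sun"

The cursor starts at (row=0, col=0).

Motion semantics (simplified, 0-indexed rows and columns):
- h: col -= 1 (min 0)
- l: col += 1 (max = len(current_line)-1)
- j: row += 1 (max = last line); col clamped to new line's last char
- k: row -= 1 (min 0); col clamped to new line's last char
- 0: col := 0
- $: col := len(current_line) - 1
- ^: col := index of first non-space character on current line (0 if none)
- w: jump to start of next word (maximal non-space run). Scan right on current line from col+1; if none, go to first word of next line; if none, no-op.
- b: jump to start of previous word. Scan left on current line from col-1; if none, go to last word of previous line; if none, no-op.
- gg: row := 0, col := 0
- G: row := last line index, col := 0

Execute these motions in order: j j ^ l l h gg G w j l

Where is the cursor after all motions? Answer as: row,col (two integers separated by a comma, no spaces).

After 1 (j): row=1 col=0 char='_'
After 2 (j): row=2 col=0 char='n'
After 3 (^): row=2 col=0 char='n'
After 4 (l): row=2 col=1 char='i'
After 5 (l): row=2 col=2 char='n'
After 6 (h): row=2 col=1 char='i'
After 7 (gg): row=0 col=0 char='s'
After 8 (G): row=3 col=0 char='r'
After 9 (w): row=3 col=6 char='s'
After 10 (j): row=3 col=6 char='s'
After 11 (l): row=3 col=7 char='a'

Answer: 3,7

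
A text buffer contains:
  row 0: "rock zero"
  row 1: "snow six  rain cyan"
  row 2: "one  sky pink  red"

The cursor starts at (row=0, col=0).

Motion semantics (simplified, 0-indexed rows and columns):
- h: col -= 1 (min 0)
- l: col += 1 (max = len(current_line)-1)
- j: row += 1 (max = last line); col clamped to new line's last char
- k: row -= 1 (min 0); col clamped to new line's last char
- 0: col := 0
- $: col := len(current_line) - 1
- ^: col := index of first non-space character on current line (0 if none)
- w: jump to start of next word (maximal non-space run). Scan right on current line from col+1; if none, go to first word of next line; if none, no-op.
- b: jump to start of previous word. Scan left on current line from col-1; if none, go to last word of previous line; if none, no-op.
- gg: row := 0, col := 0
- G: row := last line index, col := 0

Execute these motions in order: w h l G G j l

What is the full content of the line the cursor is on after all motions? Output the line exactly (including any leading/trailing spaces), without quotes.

Answer: one  sky pink  red

Derivation:
After 1 (w): row=0 col=5 char='z'
After 2 (h): row=0 col=4 char='_'
After 3 (l): row=0 col=5 char='z'
After 4 (G): row=2 col=0 char='o'
After 5 (G): row=2 col=0 char='o'
After 6 (j): row=2 col=0 char='o'
After 7 (l): row=2 col=1 char='n'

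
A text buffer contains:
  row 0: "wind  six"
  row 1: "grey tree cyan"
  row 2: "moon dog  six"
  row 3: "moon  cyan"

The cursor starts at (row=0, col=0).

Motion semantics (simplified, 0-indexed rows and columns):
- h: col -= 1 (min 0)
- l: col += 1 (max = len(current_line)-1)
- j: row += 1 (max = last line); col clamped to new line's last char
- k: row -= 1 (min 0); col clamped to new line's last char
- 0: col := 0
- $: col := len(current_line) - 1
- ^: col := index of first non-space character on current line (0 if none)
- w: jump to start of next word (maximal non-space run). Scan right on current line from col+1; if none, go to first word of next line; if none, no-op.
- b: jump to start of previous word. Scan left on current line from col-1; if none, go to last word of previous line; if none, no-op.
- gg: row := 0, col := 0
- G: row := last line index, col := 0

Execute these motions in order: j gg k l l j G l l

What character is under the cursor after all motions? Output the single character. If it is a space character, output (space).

Answer: o

Derivation:
After 1 (j): row=1 col=0 char='g'
After 2 (gg): row=0 col=0 char='w'
After 3 (k): row=0 col=0 char='w'
After 4 (l): row=0 col=1 char='i'
After 5 (l): row=0 col=2 char='n'
After 6 (j): row=1 col=2 char='e'
After 7 (G): row=3 col=0 char='m'
After 8 (l): row=3 col=1 char='o'
After 9 (l): row=3 col=2 char='o'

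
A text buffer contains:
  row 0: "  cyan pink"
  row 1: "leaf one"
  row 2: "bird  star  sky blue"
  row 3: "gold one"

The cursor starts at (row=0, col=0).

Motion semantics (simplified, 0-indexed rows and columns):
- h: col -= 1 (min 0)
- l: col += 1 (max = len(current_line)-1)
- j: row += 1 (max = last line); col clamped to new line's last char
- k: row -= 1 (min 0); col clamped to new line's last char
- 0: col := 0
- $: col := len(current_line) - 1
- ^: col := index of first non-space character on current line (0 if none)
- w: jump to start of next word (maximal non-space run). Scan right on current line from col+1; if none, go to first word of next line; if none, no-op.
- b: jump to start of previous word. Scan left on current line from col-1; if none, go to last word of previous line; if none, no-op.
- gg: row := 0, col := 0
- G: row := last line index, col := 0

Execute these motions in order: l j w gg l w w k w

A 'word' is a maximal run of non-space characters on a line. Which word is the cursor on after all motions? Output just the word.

After 1 (l): row=0 col=1 char='_'
After 2 (j): row=1 col=1 char='e'
After 3 (w): row=1 col=5 char='o'
After 4 (gg): row=0 col=0 char='_'
After 5 (l): row=0 col=1 char='_'
After 6 (w): row=0 col=2 char='c'
After 7 (w): row=0 col=7 char='p'
After 8 (k): row=0 col=7 char='p'
After 9 (w): row=1 col=0 char='l'

Answer: leaf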